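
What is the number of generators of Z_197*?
A prime p has φ(p-1) primitive roots; here φ(196) = 84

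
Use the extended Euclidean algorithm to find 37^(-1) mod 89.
Extended GCD: 37(-12) + 89(5) = 1. So 37^(-1) ≡ -12 ≡ 77 (mod 89). Verify: 37 × 77 = 2849 ≡ 1 (mod 89)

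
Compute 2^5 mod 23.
By repeated squaring (mod 23): 2^{1}≡2, 2^{2}≡4, 2^{4}≡16. Then 2^{5} = 2^{4+1} ≡ 16 × 2 ≡ 9 (mod 23)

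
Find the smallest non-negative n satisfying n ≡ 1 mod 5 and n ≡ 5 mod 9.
M = 5 × 9 = 45. M₁ = 9, y₁ ≡ 4 mod 5. M₂ = 5, y₂ ≡ 2 mod 9. n = 1×9×4 + 5×5×2 ≡ 41 mod 45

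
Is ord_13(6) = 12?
Powers of 6 mod 13: 6^1≡6, 6^2≡10, 6^3≡8, 6^4≡9, 6^5≡2, 6^6≡12, 6^7≡7, 6^8≡3, 6^9≡5, 6^10≡4, 6^11≡11, 6^12≡1. First k with 6^k≡1 is k=12. Yes, ord_13(6) = 12.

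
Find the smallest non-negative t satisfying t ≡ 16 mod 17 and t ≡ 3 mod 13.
M = 17 × 13 = 221. M₁ = 13, y₁ ≡ 4 mod 17. M₂ = 17, y₂ ≡ 10 mod 13. t = 16×13×4 + 3×17×10 ≡ 16 mod 221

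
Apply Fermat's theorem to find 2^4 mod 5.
By Fermat's Little Theorem, 2^{4} ≡ 1 mod 5 since 5 is prime and gcd(2, 5) = 1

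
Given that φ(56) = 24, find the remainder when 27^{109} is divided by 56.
By Euler: 27^{24} ≡ 1 mod 56 since gcd(27, 56) = 1. 109 = 4×24 + 13. So 27^{109} ≡ 27^{13} ≡ 27 mod 56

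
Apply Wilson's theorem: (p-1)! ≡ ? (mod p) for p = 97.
By Wilson's theorem, (96)! ≡ -1 ≡ 96 mod 97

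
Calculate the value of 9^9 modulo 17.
By repeated squaring mod 17: 9^{1}≡9, 9^{2}≡13, 9^{4}≡16, 9^{8}≡1. Then 9^{9} = 9^{8+1} ≡ 1 × 9 ≡ 9 mod 17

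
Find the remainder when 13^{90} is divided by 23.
By Fermat: 13^{22} ≡ 1 mod 23. 90 = 4×22 + 2. So 13^{90} ≡ 13^{2} ≡ 8 mod 23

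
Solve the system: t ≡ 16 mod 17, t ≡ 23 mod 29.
M = 17 × 29 = 493. M₁ = 29, y₁ ≡ 10 mod 17. M₂ = 17, y₂ ≡ 12 mod 29. t = 16×29×10 + 23×17×12 ≡ 458 mod 493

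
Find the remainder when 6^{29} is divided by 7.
By Fermat: 6^{6} ≡ 1 mod 7. 29 = 4×6 + 5. So 6^{29} ≡ 6^{5} ≡ 6 mod 7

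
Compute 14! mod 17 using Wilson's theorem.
(16)! = (14)! × (15) × (16) ≡ -1 mod 17. So (14)! ≡ -1 × [(16)(15)]^(-1) ≡ 8 mod 17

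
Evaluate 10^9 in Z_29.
By repeated squaring (mod 29): 10^{1}≡10, 10^{2}≡13, 10^{4}≡24, 10^{8}≡25. Then 10^{9} = 10^{8+1} ≡ 25 × 10 ≡ 18 (mod 29)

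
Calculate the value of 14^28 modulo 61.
By repeated squaring (mod 61): 14^{1}≡14, 14^{2}≡13, 14^{4}≡47, 14^{8}≡13, 14^{16}≡47. Then 14^{28} = 14^{16+8+4} ≡ 47 × 13 × 47 ≡ 47 (mod 61)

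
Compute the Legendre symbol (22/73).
(22/73) = 22^{36} mod 73 = -1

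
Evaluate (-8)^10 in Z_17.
By repeated squaring (mod 17): (-8)^{1}≡9, (-8)^{2}≡13, (-8)^{4}≡16, (-8)^{8}≡1. Then (-8)^{10} = (-8)^{8+2} ≡ 1 × 13 ≡ 13 (mod 17)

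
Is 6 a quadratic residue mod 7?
By Euler's criterion: 6^{3} ≡ 6 mod 7. Since this equals -1 (≡ 6), 6 is not a QR.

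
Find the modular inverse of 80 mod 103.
Since 103 is prime, by Fermat 80^(-1) ≡ 80^{101} ≡ 94 (mod 103). Verify: 80 × 94 = 7520 ≡ 1 (mod 103)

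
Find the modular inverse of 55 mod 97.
Since 97 is prime, by Fermat 55^(-1) ≡ 55^{95} ≡ 30 (mod 97). Verify: 55 × 30 = 1650 ≡ 1 (mod 97)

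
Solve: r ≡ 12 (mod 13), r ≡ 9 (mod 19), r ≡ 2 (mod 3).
M = 13 × 19 × 3 = 741. M₁ = 57, y₁ ≡ 8 (mod 13). M₂ = 39, y₂ ≡ 1 (mod 19). M₃ = 247, y₃ ≡ 1 (mod 3). r = 12×57×8 + 9×39×1 + 2×247×1 ≡ 389 (mod 741)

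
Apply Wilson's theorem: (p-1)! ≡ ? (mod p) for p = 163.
By Wilson's theorem, (162)! ≡ -1 ≡ 162 mod 163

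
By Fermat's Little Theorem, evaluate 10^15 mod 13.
By Fermat: 10^{12} ≡ 1 mod 13. So 10^{15} = 10^{12} · 10^{3} ≡ 10^{3} ≡ 12 mod 13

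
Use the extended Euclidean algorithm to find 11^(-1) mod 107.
Extended GCD: 11(39) + 107(-4) = 1. So 11^(-1) ≡ 39 mod 107. Verify: 11 × 39 = 429 ≡ 1 mod 107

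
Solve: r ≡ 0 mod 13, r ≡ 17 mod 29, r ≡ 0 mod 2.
M = 13 × 29 × 2 = 754. M₁ = 58, y₁ ≡ 11 mod 13. M₂ = 26, y₂ ≡ 19 mod 29. M₃ = 377, y₃ ≡ 1 mod 2. r = 0×58×11 + 17×26×19 + 0×377×1 ≡ 104 mod 754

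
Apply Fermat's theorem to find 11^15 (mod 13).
By Fermat: 11^{12} ≡ 1 (mod 13). So 11^{15} = 11^{12} · 11^{3} ≡ 11^{3} ≡ 5 (mod 13)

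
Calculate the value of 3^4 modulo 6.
3^{4} = 81 ≡ 3 (mod 6)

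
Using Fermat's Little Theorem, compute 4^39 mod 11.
By Fermat: 4^{10} ≡ 1 (mod 11). 39 = 3×10 + 9. So 4^{39} ≡ 4^{9} ≡ 3 (mod 11)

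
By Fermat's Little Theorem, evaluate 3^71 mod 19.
By Fermat: 3^{18} ≡ 1 (mod 19). 71 = 3×18 + 17. So 3^{71} ≡ 3^{17} ≡ 13 (mod 19)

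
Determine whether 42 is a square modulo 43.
By Euler's criterion: 42^{21} ≡ 42 mod 43. Since this equals -1 (≡ 42), 42 is not a QR.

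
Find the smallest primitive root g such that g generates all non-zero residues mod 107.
g = 2. For each prime q|106: 2^{53}≡106, 2^{2}≡4, none ≡ 1, so ord_107(2) = 106 and 2 is a primitive root.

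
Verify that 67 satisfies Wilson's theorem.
(66)! mod 67 = 66. Since this equals -1 mod 67, Wilson confirms 67 is prime.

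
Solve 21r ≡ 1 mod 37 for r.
Since 37 is prime, by Fermat 21^(-1) ≡ 21^{35} ≡ 30 mod 37. Verify: 21 × 30 = 630 ≡ 1 mod 37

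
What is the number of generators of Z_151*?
Number of primitive roots mod 151 = φ(p-1) = φ(150) = 40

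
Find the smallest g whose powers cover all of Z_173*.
g = 2. For each prime q|172: 2^{86}≡172, 2^{4}≡16, none ≡ 1, so ord_173(2) = 172 and 2 is a primitive root.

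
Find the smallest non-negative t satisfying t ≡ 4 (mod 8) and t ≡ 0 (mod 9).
M = 8 × 9 = 72. M₁ = 9, y₁ ≡ 1 (mod 8). M₂ = 8, y₂ ≡ 8 (mod 9). t = 4×9×1 + 0×8×8 ≡ 36 (mod 72)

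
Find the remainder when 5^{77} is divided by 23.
By Fermat: 5^{22} ≡ 1 (mod 23). 77 = 3×22 + 11. So 5^{77} ≡ 5^{11} ≡ 22 (mod 23)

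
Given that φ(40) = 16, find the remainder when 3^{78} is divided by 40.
By Euler: 3^{16} ≡ 1 (mod 40) since gcd(3, 40) = 1. 78 = 4×16 + 14. So 3^{78} ≡ 3^{14} ≡ 9 (mod 40)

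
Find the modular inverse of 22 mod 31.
Since 31 is prime, by Fermat 22^(-1) ≡ 22^{29} ≡ 24 (mod 31). Verify: 22 × 24 = 528 ≡ 1 (mod 31)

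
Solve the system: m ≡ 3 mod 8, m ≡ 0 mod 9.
M = 8 × 9 = 72. M₁ = 9, y₁ ≡ 1 mod 8. M₂ = 8, y₂ ≡ 8 mod 9. m = 3×9×1 + 0×8×8 ≡ 27 mod 72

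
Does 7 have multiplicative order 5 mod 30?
Powers of 7 mod 30: 7^1≡7, 7^2≡19, 7^3≡13, 7^4≡1. Already 7^4≡1, so the order is 4 < 5. No, the actual order is 4.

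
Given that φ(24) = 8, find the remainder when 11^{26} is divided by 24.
By Euler: 11^{8} ≡ 1 mod 24 since gcd(11, 24) = 1. 26 = 3×8 + 2. So 11^{26} ≡ 11^{2} ≡ 1 mod 24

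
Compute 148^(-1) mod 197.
Since 197 is prime, by Fermat 148^(-1) ≡ 148^{195} ≡ 4 mod 197. Verify: 148 × 4 = 592 ≡ 1 mod 197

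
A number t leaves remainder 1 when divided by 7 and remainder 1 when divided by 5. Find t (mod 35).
M = 7 × 5 = 35. M₁ = 5, y₁ ≡ 3 (mod 7). M₂ = 7, y₂ ≡ 3 (mod 5). t = 1×5×3 + 1×7×3 ≡ 1 (mod 35)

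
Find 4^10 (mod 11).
Using Fermat: 4^{10} ≡ 1 (mod 11). 10 ≡ 0 (mod 10). So 4^{10} ≡ 4^{0} ≡ 1 (mod 11)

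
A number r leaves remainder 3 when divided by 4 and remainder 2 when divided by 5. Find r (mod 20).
M = 4 × 5 = 20. M₁ = 5, y₁ ≡ 1 (mod 4). M₂ = 4, y₂ ≡ 4 (mod 5). r = 3×5×1 + 2×4×4 ≡ 7 (mod 20)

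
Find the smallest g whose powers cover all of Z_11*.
g = 2. Powers: [2, 4, 8, 5, 10, 9, 7, 3, ...] generates all 10 non-zero residues.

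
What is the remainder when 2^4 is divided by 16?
2^{4} = 16 ≡ 0 (mod 16)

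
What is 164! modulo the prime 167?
(166)! = (164)! × (165) × (166) ≡ -1 (mod 167). So (164)! ≡ -1 × [(166)(165)]^(-1) ≡ 83 (mod 167)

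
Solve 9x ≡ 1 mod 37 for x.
Since 37 is prime, by Fermat 9^(-1) ≡ 9^{35} ≡ 33 mod 37. Verify: 9 × 33 = 297 ≡ 1 mod 37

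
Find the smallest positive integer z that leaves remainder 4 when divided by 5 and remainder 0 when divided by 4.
M = 5 × 4 = 20. M₁ = 4, y₁ ≡ 4 (mod 5). M₂ = 5, y₂ ≡ 1 (mod 4). z = 4×4×4 + 0×5×1 ≡ 4 (mod 20)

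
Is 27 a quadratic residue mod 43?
By Euler's criterion: 27^{21} ≡ 42 mod 43. Since this equals -1 (≡ 42), 27 is not a QR.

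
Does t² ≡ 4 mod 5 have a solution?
By Euler's criterion: 4^{2} ≡ 1 mod 5. Since this equals 1, 4 is a QR.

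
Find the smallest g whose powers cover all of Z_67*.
g = 2. Powers: [2, 4, 8, 16, 32, 64, ...] generates all 66 non-zero residues.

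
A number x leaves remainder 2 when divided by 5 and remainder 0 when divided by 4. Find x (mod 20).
M = 5 × 4 = 20. M₁ = 4, y₁ ≡ 4 (mod 5). M₂ = 5, y₂ ≡ 1 (mod 4). x = 2×4×4 + 0×5×1 ≡ 12 (mod 20)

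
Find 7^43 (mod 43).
Using Fermat: 7^{42} ≡ 1 (mod 43). 43 ≡ 1 (mod 42). So 7^{43} ≡ 7^{1} ≡ 7 (mod 43)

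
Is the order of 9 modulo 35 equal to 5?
Powers of 9 mod 35: 9^1≡9, 9^2≡11, 9^3≡29, 9^4≡16, 9^5≡4, 9^6≡1. 9^5≡4≢1, so ord ≠ 5. No, the actual order is 6.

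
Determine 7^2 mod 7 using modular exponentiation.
7^{2} = 49 ≡ 0 (mod 7)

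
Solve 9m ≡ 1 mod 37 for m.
Since 37 is prime, by Fermat 9^(-1) ≡ 9^{35} ≡ 33 mod 37. Verify: 9 × 33 = 297 ≡ 1 mod 37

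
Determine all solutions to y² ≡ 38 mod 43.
The square roots of 38 mod 43 are 9 and 34. Verify: 9² = 81 ≡ 38 mod 43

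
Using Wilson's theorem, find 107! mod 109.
(108)! = (107)! × (108) ≡ -1 mod 109. So (107)! ≡ -1 × (108)^(-1) ≡ (-1)×(-1) = 1 mod 109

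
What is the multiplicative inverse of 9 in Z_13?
Since 13 is prime, by Fermat 9^(-1) ≡ 9^{11} ≡ 3 (mod 13). Verify: 9 × 3 = 27 ≡ 1 (mod 13)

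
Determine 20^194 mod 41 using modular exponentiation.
Using Fermat: 20^{40} ≡ 1 mod 41. 194 ≡ 34 mod 40. So 20^{194} ≡ 20^{34} ≡ 23 mod 41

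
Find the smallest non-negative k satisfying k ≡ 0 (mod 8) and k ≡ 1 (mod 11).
M = 8 × 11 = 88. M₁ = 11, y₁ ≡ 3 (mod 8). M₂ = 8, y₂ ≡ 7 (mod 11). k = 0×11×3 + 1×8×7 ≡ 56 (mod 88)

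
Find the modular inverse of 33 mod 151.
Since 151 is prime, by Fermat 33^(-1) ≡ 33^{149} ≡ 119 (mod 151). Verify: 33 × 119 = 3927 ≡ 1 (mod 151)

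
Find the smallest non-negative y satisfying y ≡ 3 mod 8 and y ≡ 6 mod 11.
M = 8 × 11 = 88. M₁ = 11, y₁ ≡ 3 mod 8. M₂ = 8, y₂ ≡ 7 mod 11. y = 3×11×3 + 6×8×7 ≡ 83 mod 88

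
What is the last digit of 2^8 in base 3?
Using Fermat: 2^{2} ≡ 1 (mod 3). 8 ≡ 0 (mod 2). So 2^{8} ≡ 2^{0} ≡ 1 (mod 3)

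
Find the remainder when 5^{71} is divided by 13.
By Fermat: 5^{12} ≡ 1 (mod 13). 71 = 5×12 + 11. So 5^{71} ≡ 5^{11} ≡ 8 (mod 13)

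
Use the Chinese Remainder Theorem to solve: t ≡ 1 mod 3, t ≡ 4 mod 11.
M = 3 × 11 = 33. M₁ = 11, y₁ ≡ 2 mod 3. M₂ = 3, y₂ ≡ 4 mod 11. t = 1×11×2 + 4×3×4 ≡ 4 mod 33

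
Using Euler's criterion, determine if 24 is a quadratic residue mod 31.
By Euler's criterion: 24^{15} ≡ 30 (mod 31). Since this equals -1 (≡ 30), 24 is not a QR.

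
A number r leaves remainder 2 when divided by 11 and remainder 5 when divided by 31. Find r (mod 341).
M = 11 × 31 = 341. M₁ = 31, y₁ ≡ 5 (mod 11). M₂ = 11, y₂ ≡ 17 (mod 31). r = 2×31×5 + 5×11×17 ≡ 222 (mod 341)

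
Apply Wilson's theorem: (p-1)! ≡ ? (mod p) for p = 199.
By Wilson's theorem, (198)! ≡ -1 ≡ 198 mod 199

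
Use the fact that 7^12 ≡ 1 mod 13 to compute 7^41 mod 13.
By Fermat: 7^{12} ≡ 1 mod 13. 41 = 3×12 + 5. So 7^{41} ≡ 7^{5} ≡ 11 mod 13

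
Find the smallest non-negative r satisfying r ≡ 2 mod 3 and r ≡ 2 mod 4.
M = 3 × 4 = 12. M₁ = 4, y₁ ≡ 1 mod 3. M₂ = 3, y₂ ≡ 3 mod 4. r = 2×4×1 + 2×3×3 ≡ 2 mod 12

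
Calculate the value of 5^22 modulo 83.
By repeated squaring mod 83: 5^{1}≡5, 5^{2}≡25, 5^{4}≡44, 5^{8}≡27, 5^{16}≡65. Then 5^{22} = 5^{16+4+2} ≡ 65 × 44 × 25 ≡ 37 mod 83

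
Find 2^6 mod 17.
By repeated squaring mod 17: 2^{1}≡2, 2^{2}≡4, 2^{4}≡16. Then 2^{6} = 2^{4+2} ≡ 16 × 4 ≡ 13 mod 17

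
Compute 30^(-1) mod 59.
Since 59 is prime, by Fermat 30^(-1) ≡ 30^{57} ≡ 2 mod 59. Verify: 30 × 2 = 60 ≡ 1 mod 59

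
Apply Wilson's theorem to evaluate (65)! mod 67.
(66)! = (65)! × (66) ≡ -1 mod 67. So (65)! ≡ -1 × (66)^(-1) ≡ (-1)×(-1) = 1 mod 67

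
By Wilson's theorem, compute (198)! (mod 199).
By Wilson's theorem, (198)! ≡ -1 ≡ 198 (mod 199)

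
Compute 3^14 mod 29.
By repeated squaring (mod 29): 3^{1}≡3, 3^{2}≡9, 3^{4}≡23, 3^{8}≡7. Then 3^{14} = 3^{8+4+2} ≡ 7 × 23 × 9 ≡ 28 (mod 29)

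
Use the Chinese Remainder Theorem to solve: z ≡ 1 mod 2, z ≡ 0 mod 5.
M = 2 × 5 = 10. M₁ = 5, y₁ ≡ 1 mod 2. M₂ = 2, y₂ ≡ 3 mod 5. z = 1×5×1 + 0×2×3 ≡ 5 mod 10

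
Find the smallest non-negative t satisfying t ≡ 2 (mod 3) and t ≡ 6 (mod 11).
M = 3 × 11 = 33. M₁ = 11, y₁ ≡ 2 (mod 3). M₂ = 3, y₂ ≡ 4 (mod 11). t = 2×11×2 + 6×3×4 ≡ 17 (mod 33)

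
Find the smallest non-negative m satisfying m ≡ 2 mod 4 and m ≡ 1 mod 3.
M = 4 × 3 = 12. M₁ = 3, y₁ ≡ 3 mod 4. M₂ = 4, y₂ ≡ 1 mod 3. m = 2×3×3 + 1×4×1 ≡ 10 mod 12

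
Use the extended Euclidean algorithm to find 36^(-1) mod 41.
Extended GCD: 36(8) + 41(-7) = 1. So 36^(-1) ≡ 8 (mod 41). Verify: 36 × 8 = 288 ≡ 1 (mod 41)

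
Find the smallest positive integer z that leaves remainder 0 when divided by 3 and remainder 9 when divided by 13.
M = 3 × 13 = 39. M₁ = 13, y₁ ≡ 1 mod 3. M₂ = 3, y₂ ≡ 9 mod 13. z = 0×13×1 + 9×3×9 ≡ 9 mod 39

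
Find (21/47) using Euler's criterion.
(21/47) = 21^{23} mod 47 = 1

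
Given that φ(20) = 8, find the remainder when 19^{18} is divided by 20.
By Euler: 19^{8} ≡ 1 (mod 20) since gcd(19, 20) = 1. 18 = 2×8 + 2. So 19^{18} ≡ 19^{2} ≡ 1 (mod 20)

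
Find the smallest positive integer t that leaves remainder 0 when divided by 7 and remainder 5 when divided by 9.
M = 7 × 9 = 63. M₁ = 9, y₁ ≡ 4 mod 7. M₂ = 7, y₂ ≡ 4 mod 9. t = 0×9×4 + 5×7×4 ≡ 14 mod 63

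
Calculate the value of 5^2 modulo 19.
5^{2} = 25 ≡ 6 mod 19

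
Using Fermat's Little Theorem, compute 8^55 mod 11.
By Fermat: 8^{10} ≡ 1 (mod 11). 55 = 5×10 + 5. So 8^{55} ≡ 8^{5} ≡ 10 (mod 11)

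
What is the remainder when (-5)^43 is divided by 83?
By repeated squaring (mod 83): (-5)^{1}≡78, (-5)^{2}≡25, (-5)^{4}≡44, (-5)^{8}≡27, (-5)^{16}≡65, (-5)^{32}≡75. Then (-5)^{43} = (-5)^{32+8+2+1} ≡ 75 × 27 × 25 × 78 ≡ 25 (mod 83)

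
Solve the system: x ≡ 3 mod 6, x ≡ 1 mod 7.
M = 6 × 7 = 42. M₁ = 7, y₁ ≡ 1 mod 6. M₂ = 6, y₂ ≡ 6 mod 7. x = 3×7×1 + 1×6×6 ≡ 15 mod 42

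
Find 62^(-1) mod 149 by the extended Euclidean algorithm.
Extended GCD: 62(-12) + 149(5) = 1. So 62^(-1) ≡ -12 ≡ 137 mod 149. Verify: 62 × 137 = 8494 ≡ 1 mod 149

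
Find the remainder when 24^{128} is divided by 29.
By Fermat: 24^{28} ≡ 1 (mod 29). 128 = 4×28 + 16. So 24^{128} ≡ 24^{16} ≡ 25 (mod 29)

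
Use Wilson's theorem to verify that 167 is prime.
(166)! mod 167 = 166. Since this equals -1 mod 167, Wilson confirms 167 is prime.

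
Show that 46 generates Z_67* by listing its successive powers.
46^1, 46^2, ..., 46^{66} mod 67: [46, 39, 52, 47, 18, 24, 32, 65, 42, 56, 30, 40, 31, 19, 3, 4, 50, 22, 7, 54, 5, 29, 61, 59, 34, 23, 53, 26, 57, 9, 12, 16, 66, 21, 28, 15, 20, 49, 43, 35, 2, 25, 11, 37, 27, 36, 48, 64, 63, 17, 45, 60, 13, 62, 38, 6, 8, 33, 44, 14, 41, 10, 58, 55, 51, 1]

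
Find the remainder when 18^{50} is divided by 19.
By Fermat: 18^{18} ≡ 1 (mod 19). 50 = 2×18 + 14. So 18^{50} ≡ 18^{14} ≡ 1 (mod 19)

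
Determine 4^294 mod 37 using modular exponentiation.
Using Fermat: 4^{36} ≡ 1 (mod 37). 294 ≡ 6 (mod 36). So 4^{294} ≡ 4^{6} ≡ 26 (mod 37)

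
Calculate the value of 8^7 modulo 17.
By repeated squaring (mod 17): 8^{1}≡8, 8^{2}≡13, 8^{4}≡16. Then 8^{7} = 8^{4+2+1} ≡ 16 × 13 × 8 ≡ 15 (mod 17)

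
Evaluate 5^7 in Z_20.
By repeated squaring mod 20: 5^{1}≡5, 5^{2}≡5, 5^{4}≡5. Then 5^{7} = 5^{4+2+1} ≡ 5 × 5 × 5 ≡ 5 mod 20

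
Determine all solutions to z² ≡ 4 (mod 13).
The square roots of 4 mod 13 are 11 and 2. Verify: 11² = 121 ≡ 4 (mod 13)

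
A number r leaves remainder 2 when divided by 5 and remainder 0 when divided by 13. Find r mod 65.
M = 5 × 13 = 65. M₁ = 13, y₁ ≡ 2 mod 5. M₂ = 5, y₂ ≡ 8 mod 13. r = 2×13×2 + 0×5×8 ≡ 52 mod 65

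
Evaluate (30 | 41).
(30/41) = 30^{20} mod 41 = -1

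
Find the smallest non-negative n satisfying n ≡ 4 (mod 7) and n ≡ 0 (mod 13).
M = 7 × 13 = 91. M₁ = 13, y₁ ≡ 6 (mod 7). M₂ = 7, y₂ ≡ 2 (mod 13). n = 4×13×6 + 0×7×2 ≡ 39 (mod 91)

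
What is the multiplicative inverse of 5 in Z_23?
Since 23 is prime, by Fermat 5^(-1) ≡ 5^{21} ≡ 14 mod 23. Verify: 5 × 14 = 70 ≡ 1 mod 23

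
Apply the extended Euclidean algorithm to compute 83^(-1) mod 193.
Extended GCD: 83(-93) + 193(40) = 1. So 83^(-1) ≡ -93 ≡ 100 (mod 193). Verify: 83 × 100 = 8300 ≡ 1 (mod 193)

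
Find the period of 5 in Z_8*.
Powers of 5 mod 8: 5^1≡5, 5^2≡1. ord_8(5) = 2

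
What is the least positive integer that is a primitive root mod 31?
g = 3. For each prime q|30: 3^{15}≡30, 3^{10}≡25, 3^{6}≡16, none ≡ 1, so ord_31(3) = 30 and 3 is a primitive root.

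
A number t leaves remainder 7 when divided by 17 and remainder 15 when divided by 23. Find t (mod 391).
M = 17 × 23 = 391. M₁ = 23, y₁ ≡ 3 (mod 17). M₂ = 17, y₂ ≡ 19 (mod 23). t = 7×23×3 + 15×17×19 ≡ 245 (mod 391)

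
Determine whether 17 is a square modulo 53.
By Euler's criterion: 17^{26} ≡ 1 (mod 53). Since this equals 1, 17 is a QR.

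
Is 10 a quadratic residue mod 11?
By Euler's criterion: 10^{5} ≡ 10 (mod 11). Since this equals -1 (≡ 10), 10 is not a QR.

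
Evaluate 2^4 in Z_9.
2^{4} = 16 ≡ 7 mod 9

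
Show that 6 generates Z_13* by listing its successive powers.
6^1, 6^2, ..., 6^{12} mod 13: [6, 10, 8, 9, 2, 12, 7, 3, 5, 4, 11, 1]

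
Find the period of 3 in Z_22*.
Powers of 3 mod 22: 3^1≡3, 3^2≡9, 3^3≡5, 3^4≡15, 3^5≡1. So the order of 3 is 5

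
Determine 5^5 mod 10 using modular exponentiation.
By repeated squaring mod 10: 5^{1}≡5, 5^{2}≡5, 5^{4}≡5. Then 5^{5} = 5^{4+1} ≡ 5 × 5 ≡ 5 mod 10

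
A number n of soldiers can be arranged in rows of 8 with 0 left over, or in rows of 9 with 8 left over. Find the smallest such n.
M = 8 × 9 = 72. M₁ = 9, y₁ ≡ 1 mod 8. M₂ = 8, y₂ ≡ 8 mod 9. n = 0×9×1 + 8×8×8 ≡ 8 mod 72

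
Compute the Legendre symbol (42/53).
(42/53) = 42^{26} mod 53 = 1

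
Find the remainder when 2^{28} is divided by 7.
By Fermat: 2^{6} ≡ 1 mod 7. 28 = 4×6 + 4. So 2^{28} ≡ 2^{4} ≡ 2 mod 7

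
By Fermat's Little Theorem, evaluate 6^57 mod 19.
By Fermat: 6^{18} ≡ 1 mod 19. 57 = 3×18 + 3. So 6^{57} ≡ 6^{3} ≡ 7 mod 19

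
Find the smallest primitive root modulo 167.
g = 5. For each prime q|166: 5^{83}≡166, 5^{2}≡25, none ≡ 1, so ord_167(5) = 166 and 5 is a primitive root.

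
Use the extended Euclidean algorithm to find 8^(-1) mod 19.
Extended GCD: 8(-7) + 19(3) = 1. So 8^(-1) ≡ -7 ≡ 12 mod 19. Verify: 8 × 12 = 96 ≡ 1 mod 19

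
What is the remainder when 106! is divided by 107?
By Wilson's theorem, (106)! ≡ -1 ≡ 106 mod 107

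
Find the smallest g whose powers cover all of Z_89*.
g = 3. For each prime q|88: 3^{44}≡88, 3^{8}≡64, none ≡ 1, so ord_89(3) = 88 and 3 is a primitive root.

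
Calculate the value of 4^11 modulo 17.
By repeated squaring (mod 17): 4^{1}≡4, 4^{2}≡16, 4^{4}≡1, 4^{8}≡1. Then 4^{11} = 4^{8+2+1} ≡ 1 × 16 × 4 ≡ 13 (mod 17)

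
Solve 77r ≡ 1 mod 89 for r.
Since 89 is prime, by Fermat 77^(-1) ≡ 77^{87} ≡ 37 mod 89. Verify: 77 × 37 = 2849 ≡ 1 mod 89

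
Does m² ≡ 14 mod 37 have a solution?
By Euler's criterion: 14^{18} ≡ 36 mod 37. Since this equals -1 (≡ 36), 14 is not a QR.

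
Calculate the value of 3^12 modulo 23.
By repeated squaring (mod 23): 3^{1}≡3, 3^{2}≡9, 3^{4}≡12, 3^{8}≡6. Then 3^{12} = 3^{8+4} ≡ 6 × 12 ≡ 3 (mod 23)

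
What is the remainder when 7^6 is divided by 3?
Using Fermat: 7^{2} ≡ 1 mod 3. 6 ≡ 0 mod 2. So 7^{6} ≡ 7^{0} ≡ 1 mod 3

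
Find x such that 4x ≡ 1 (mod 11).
Since 11 is prime, by Fermat 4^(-1) ≡ 4^{9} ≡ 3 (mod 11). Verify: 4 × 3 = 12 ≡ 1 (mod 11)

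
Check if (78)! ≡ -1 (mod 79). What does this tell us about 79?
(78)! mod 79 = 78. Since this equals -1 (mod 79), Wilson confirms 79 is prime.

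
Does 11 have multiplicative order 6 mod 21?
Powers of 11 mod 21: 11^1≡11, 11^2≡16, 11^3≡8, 11^4≡4, 11^5≡2, 11^6≡1. First k with 11^k≡1 is k=6. Yes, ord_21(11) = 6.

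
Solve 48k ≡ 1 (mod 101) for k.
Since 101 is prime, by Fermat 48^(-1) ≡ 48^{99} ≡ 40 (mod 101). Verify: 48 × 40 = 1920 ≡ 1 (mod 101)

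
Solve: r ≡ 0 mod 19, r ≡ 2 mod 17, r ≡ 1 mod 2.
M = 19 × 17 × 2 = 646. M₁ = 34, y₁ ≡ 14 mod 19. M₂ = 38, y₂ ≡ 13 mod 17. M₃ = 323, y₃ ≡ 1 mod 2. r = 0×34×14 + 2×38×13 + 1×323×1 ≡ 19 mod 646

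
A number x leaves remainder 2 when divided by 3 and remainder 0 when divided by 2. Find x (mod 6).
M = 3 × 2 = 6. M₁ = 2, y₁ ≡ 2 (mod 3). M₂ = 3, y₂ ≡ 1 (mod 2). x = 2×2×2 + 0×3×1 ≡ 2 (mod 6)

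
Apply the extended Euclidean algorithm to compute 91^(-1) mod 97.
Extended GCD: 91(16) + 97(-15) = 1. So 91^(-1) ≡ 16 (mod 97). Verify: 91 × 16 = 1456 ≡ 1 (mod 97)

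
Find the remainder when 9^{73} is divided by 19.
By Fermat: 9^{18} ≡ 1 mod 19. 73 = 4×18 + 1. So 9^{73} ≡ 9^{1} ≡ 9 mod 19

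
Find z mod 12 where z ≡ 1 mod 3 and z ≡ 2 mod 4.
M = 3 × 4 = 12. M₁ = 4, y₁ ≡ 1 mod 3. M₂ = 3, y₂ ≡ 3 mod 4. z = 1×4×1 + 2×3×3 ≡ 10 mod 12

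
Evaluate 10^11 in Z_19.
By repeated squaring mod 19: 10^{1}≡10, 10^{2}≡5, 10^{4}≡6, 10^{8}≡17. Then 10^{11} = 10^{8+2+1} ≡ 17 × 5 × 10 ≡ 14 mod 19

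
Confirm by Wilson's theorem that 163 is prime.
(162)! mod 163 = 162. Since this equals -1 (mod 163), Wilson confirms 163 is prime.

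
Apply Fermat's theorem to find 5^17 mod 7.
By Fermat: 5^{6} ≡ 1 mod 7. 17 = 2×6 + 5. So 5^{17} ≡ 5^{5} ≡ 3 mod 7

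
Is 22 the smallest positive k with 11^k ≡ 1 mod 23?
Powers of 11 mod 23: 11^1≡11, 11^2≡6, 11^3≡20, 11^4≡13, 11^5≡5, 11^6≡9, 11^7≡7, 11^8≡8, 11^9≡19, 11^10≡2, 11^11≡22, 11^12≡12, 11^13≡17, 11^14≡3, 11^15≡10, 11^16≡18, 11^17≡14, 11^18≡16, 11^19≡15, 11^20≡4, 11^21≡21, 11^22≡1. First k with 11^k≡1 is k=22. Yes, ord_23(11) = 22.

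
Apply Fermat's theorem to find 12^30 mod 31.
By Fermat's Little Theorem, 12^{30} ≡ 1 mod 31 since 31 is prime and gcd(12, 31) = 1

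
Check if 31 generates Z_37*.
31^{4} ≡ 1 mod 37 and 4 < 36, so ord_37(31) = 4 ≠ 36 and 31 is not a primitive root.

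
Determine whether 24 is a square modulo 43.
By Euler's criterion: 24^{21} ≡ 1 (mod 43). Since this equals 1, 24 is a QR.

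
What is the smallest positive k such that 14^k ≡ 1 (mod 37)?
Powers of 14 mod 37: 14^1≡14, 14^2≡11, 14^3≡6, 14^4≡10, 14^5≡29, 14^6≡36, 14^7≡23, 14^8≡26, 14^9≡31, 14^10≡27, 14^11≡8, 14^12≡1. Order = 12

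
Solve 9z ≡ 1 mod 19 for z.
Since 19 is prime, by Fermat 9^(-1) ≡ 9^{17} ≡ 17 mod 19. Verify: 9 × 17 = 153 ≡ 1 mod 19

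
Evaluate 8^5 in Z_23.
By repeated squaring mod 23: 8^{1}≡8, 8^{2}≡18, 8^{4}≡2. Then 8^{5} = 8^{4+1} ≡ 2 × 8 ≡ 16 mod 23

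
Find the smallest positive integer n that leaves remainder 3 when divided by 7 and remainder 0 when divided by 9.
M = 7 × 9 = 63. M₁ = 9, y₁ ≡ 4 mod 7. M₂ = 7, y₂ ≡ 4 mod 9. n = 3×9×4 + 0×7×4 ≡ 45 mod 63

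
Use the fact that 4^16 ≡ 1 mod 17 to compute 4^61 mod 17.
By Fermat: 4^{16} ≡ 1 mod 17. 61 = 3×16 + 13. So 4^{61} ≡ 4^{13} ≡ 4 mod 17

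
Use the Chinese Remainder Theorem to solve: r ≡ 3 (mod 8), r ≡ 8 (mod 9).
M = 8 × 9 = 72. M₁ = 9, y₁ ≡ 1 (mod 8). M₂ = 8, y₂ ≡ 8 (mod 9). r = 3×9×1 + 8×8×8 ≡ 35 (mod 72)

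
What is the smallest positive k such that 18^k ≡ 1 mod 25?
Powers of 18 mod 25: 18^1≡18, 18^2≡24, 18^3≡7, 18^4≡1. So the order of 18 is 4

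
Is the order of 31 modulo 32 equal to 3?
Powers of 31 mod 32: 31^1≡31, 31^2≡1. Already 31^2≡1, so the order is 2 < 3. No, the actual order is 2.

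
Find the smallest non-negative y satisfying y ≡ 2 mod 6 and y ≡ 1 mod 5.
M = 6 × 5 = 30. M₁ = 5, y₁ ≡ 5 mod 6. M₂ = 6, y₂ ≡ 1 mod 5. y = 2×5×5 + 1×6×1 ≡ 26 mod 30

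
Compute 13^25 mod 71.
By repeated squaring (mod 71): 13^{1}≡13, 13^{2}≡27, 13^{4}≡19, 13^{8}≡6, 13^{16}≡36. Then 13^{25} = 13^{16+8+1} ≡ 36 × 6 × 13 ≡ 39 (mod 71)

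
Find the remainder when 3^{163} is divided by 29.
By Fermat: 3^{28} ≡ 1 mod 29. 163 = 5×28 + 23. So 3^{163} ≡ 3^{23} ≡ 8 mod 29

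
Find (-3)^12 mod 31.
By repeated squaring mod 31: (-3)^{1}≡28, (-3)^{2}≡9, (-3)^{4}≡19, (-3)^{8}≡20. Then (-3)^{12} = (-3)^{8+4} ≡ 20 × 19 ≡ 8 mod 31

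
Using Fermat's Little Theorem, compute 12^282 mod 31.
By Fermat: 12^{30} ≡ 1 (mod 31). 282 ≡ 12 (mod 30). So 12^{282} ≡ 12^{12} ≡ 4 (mod 31)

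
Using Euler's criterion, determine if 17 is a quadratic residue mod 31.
By Euler's criterion: 17^{15} ≡ 30 (mod 31). Since this equals -1 (≡ 30), 17 is not a QR.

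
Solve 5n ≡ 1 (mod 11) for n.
Since 11 is prime, by Fermat 5^(-1) ≡ 5^{9} ≡ 9 (mod 11). Verify: 5 × 9 = 45 ≡ 1 (mod 11)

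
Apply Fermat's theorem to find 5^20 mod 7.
By Fermat: 5^{6} ≡ 1 mod 7. 20 = 3×6 + 2. So 5^{20} ≡ 5^{2} ≡ 4 mod 7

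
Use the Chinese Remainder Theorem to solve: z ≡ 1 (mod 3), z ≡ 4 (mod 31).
M = 3 × 31 = 93. M₁ = 31, y₁ ≡ 1 (mod 3). M₂ = 3, y₂ ≡ 21 (mod 31). z = 1×31×1 + 4×3×21 ≡ 4 (mod 93)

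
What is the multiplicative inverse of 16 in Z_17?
Since 17 is prime, by Fermat 16^(-1) ≡ 16^{15} ≡ 16 mod 17. Verify: 16 × 16 = 256 ≡ 1 mod 17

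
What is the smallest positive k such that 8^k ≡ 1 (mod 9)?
Powers of 8 mod 9: 8^1≡8, 8^2≡1. Order = 2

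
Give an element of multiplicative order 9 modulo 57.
25 has order 9 mod 57 since 25^{9} ≡ 1 (mod 57) and no smaller power works.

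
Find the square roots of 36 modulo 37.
The square roots of 36 mod 37 are 6 and 31. Verify: 6² = 36 ≡ 36 mod 37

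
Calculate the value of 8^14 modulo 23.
By repeated squaring (mod 23): 8^{1}≡8, 8^{2}≡18, 8^{4}≡2, 8^{8}≡4. Then 8^{14} = 8^{8+4+2} ≡ 4 × 2 × 18 ≡ 6 (mod 23)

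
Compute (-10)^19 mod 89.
By repeated squaring mod 89: (-10)^{1}≡79, (-10)^{2}≡11, (-10)^{4}≡32, (-10)^{8}≡45, (-10)^{16}≡67. Then (-10)^{19} = (-10)^{16+2+1} ≡ 67 × 11 × 79 ≡ 17 mod 89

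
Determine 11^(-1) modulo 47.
Since 47 is prime, by Fermat 11^(-1) ≡ 11^{45} ≡ 30 mod 47. Verify: 11 × 30 = 330 ≡ 1 mod 47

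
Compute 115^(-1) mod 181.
Since 181 is prime, by Fermat 115^(-1) ≡ 115^{179} ≡ 85 mod 181. Verify: 115 × 85 = 9775 ≡ 1 mod 181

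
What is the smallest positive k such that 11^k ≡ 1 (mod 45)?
Powers of 11 mod 45: 11^1≡11, 11^2≡31, 11^3≡26, 11^4≡16, 11^5≡41, 11^6≡1. So the order of 11 is 6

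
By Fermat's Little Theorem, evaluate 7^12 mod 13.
By Fermat's Little Theorem, 7^{12} ≡ 1 (mod 13) since 13 is prime and gcd(7, 13) = 1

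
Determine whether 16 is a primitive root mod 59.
16^{29} ≡ 1 (mod 59) and 29 < 58, so ord_59(16) = 29 ≠ 58 and 16 is not a primitive root.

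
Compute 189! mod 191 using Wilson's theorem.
(190)! = (189)! × (190) ≡ -1 mod 191. So (189)! ≡ -1 × (190)^(-1) ≡ (-1)×(-1) = 1 mod 191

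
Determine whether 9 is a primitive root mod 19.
9^{9} ≡ 1 (mod 19) and 9 < 18, so ord_19(9) = 9 ≠ 18 and 9 is not a primitive root.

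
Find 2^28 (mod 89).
By repeated squaring (mod 89): 2^{1}≡2, 2^{2}≡4, 2^{4}≡16, 2^{8}≡78, 2^{16}≡32. Then 2^{28} = 2^{16+8+4} ≡ 32 × 78 × 16 ≡ 64 (mod 89)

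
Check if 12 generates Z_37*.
12^{9} ≡ 1 mod 37 and 9 < 36, so ord_37(12) = 9 ≠ 36 and 12 is not a primitive root.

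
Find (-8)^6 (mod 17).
By repeated squaring (mod 17): (-8)^{1}≡9, (-8)^{2}≡13, (-8)^{4}≡16. Then (-8)^{6} = (-8)^{4+2} ≡ 16 × 13 ≡ 4 (mod 17)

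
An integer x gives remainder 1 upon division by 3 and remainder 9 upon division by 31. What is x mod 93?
M = 3 × 31 = 93. M₁ = 31, y₁ ≡ 1 mod 3. M₂ = 3, y₂ ≡ 21 mod 31. x = 1×31×1 + 9×3×21 ≡ 40 mod 93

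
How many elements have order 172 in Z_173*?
A prime p has φ(p-1) primitive roots; here φ(172) = 84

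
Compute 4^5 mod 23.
By repeated squaring mod 23: 4^{1}≡4, 4^{2}≡16, 4^{4}≡3. Then 4^{5} = 4^{4+1} ≡ 3 × 4 ≡ 12 mod 23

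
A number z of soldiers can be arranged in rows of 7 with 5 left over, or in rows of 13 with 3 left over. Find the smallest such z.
M = 7 × 13 = 91. M₁ = 13, y₁ ≡ 6 (mod 7). M₂ = 7, y₂ ≡ 2 (mod 13). z = 5×13×6 + 3×7×2 ≡ 68 (mod 91)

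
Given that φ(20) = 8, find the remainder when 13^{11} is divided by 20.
By Euler: 13^{8} ≡ 1 mod 20 since gcd(13, 20) = 1. 11 = 1×8 + 3. So 13^{11} ≡ 13^{3} ≡ 17 mod 20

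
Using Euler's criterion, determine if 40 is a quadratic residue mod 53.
By Euler's criterion: 40^{26} ≡ 1 (mod 53). Since this equals 1, 40 is a QR.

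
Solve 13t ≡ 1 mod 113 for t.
Since 113 is prime, by Fermat 13^(-1) ≡ 13^{111} ≡ 87 mod 113. Verify: 13 × 87 = 1131 ≡ 1 mod 113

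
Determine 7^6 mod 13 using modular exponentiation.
By repeated squaring mod 13: 7^{1}≡7, 7^{2}≡10, 7^{4}≡9. Then 7^{6} = 7^{4+2} ≡ 9 × 10 ≡ 12 mod 13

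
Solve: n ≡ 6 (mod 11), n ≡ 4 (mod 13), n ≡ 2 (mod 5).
M = 11 × 13 × 5 = 715. M₁ = 65, y₁ ≡ 10 (mod 11). M₂ = 55, y₂ ≡ 9 (mod 13). M₃ = 143, y₃ ≡ 2 (mod 5). n = 6×65×10 + 4×55×9 + 2×143×2 ≡ 17 (mod 715)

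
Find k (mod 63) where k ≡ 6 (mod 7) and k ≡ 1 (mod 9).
M = 7 × 9 = 63. M₁ = 9, y₁ ≡ 4 (mod 7). M₂ = 7, y₂ ≡ 4 (mod 9). k = 6×9×4 + 1×7×4 ≡ 55 (mod 63)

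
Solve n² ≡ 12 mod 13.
The square roots of 12 mod 13 are 8 and 5. Verify: 8² = 64 ≡ 12 mod 13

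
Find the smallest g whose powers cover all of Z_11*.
g = 2. Powers: [2, 4, 8, 5, 10, 9, 7, 3, ...] generates all 10 non-zero residues.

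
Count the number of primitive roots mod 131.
Number of primitive roots mod 131 = φ(p-1) = φ(130) = 48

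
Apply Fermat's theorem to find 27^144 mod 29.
By Fermat: 27^{28} ≡ 1 mod 29. 144 = 5×28 + 4. So 27^{144} ≡ 27^{4} ≡ 16 mod 29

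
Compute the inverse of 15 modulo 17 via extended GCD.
Extended GCD: 15(8) + 17(-7) = 1. So 15^(-1) ≡ 8 mod 17. Verify: 15 × 8 = 120 ≡ 1 mod 17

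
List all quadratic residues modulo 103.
Squares in Z_103*: {1, 2, 4, 7, 8, 9, 13, 14, 15, 16, 17, 18, 19, 23, 25, 26, 28, 29, 30, 32, 33, 34, 36, 38, 41, 46, 49, 50, 52, 55, 56, 58, 59, 60, 61, 63, 64, 66, 68, 72, 76, 79, 81, 82, 83, 91, 92, 93, 97, 98, 100}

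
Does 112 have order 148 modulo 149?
112^{74} ≡ 1 mod 149 and 74 < 148, so ord_149(112) = 74 ≠ 148 and 112 is not a primitive root.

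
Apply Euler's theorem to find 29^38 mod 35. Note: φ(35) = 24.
By Euler: 29^{24} ≡ 1 mod 35 since gcd(29, 35) = 1. 38 = 1×24 + 14. So 29^{38} ≡ 29^{14} ≡ 1 mod 35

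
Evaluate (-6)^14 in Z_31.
By repeated squaring (mod 31): (-6)^{1}≡25, (-6)^{2}≡5, (-6)^{4}≡25, (-6)^{8}≡5. Then (-6)^{14} = (-6)^{8+4+2} ≡ 5 × 25 × 5 ≡ 5 (mod 31)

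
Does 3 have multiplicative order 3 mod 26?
Powers of 3 mod 26: 3^1≡3, 3^2≡9, 3^3≡1. First k with 3^k≡1 is k=3. Yes, ord_26(3) = 3.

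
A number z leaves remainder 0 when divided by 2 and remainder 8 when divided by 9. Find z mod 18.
M = 2 × 9 = 18. M₁ = 9, y₁ ≡ 1 mod 2. M₂ = 2, y₂ ≡ 5 mod 9. z = 0×9×1 + 8×2×5 ≡ 8 mod 18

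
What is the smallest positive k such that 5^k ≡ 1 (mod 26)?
Powers of 5 mod 26: 5^1≡5, 5^2≡25, 5^3≡21, 5^4≡1. So the order of 5 is 4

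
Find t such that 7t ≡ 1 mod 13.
Since 13 is prime, by Fermat 7^(-1) ≡ 7^{11} ≡ 2 mod 13. Verify: 7 × 2 = 14 ≡ 1 mod 13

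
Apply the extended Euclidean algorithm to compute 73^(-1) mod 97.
Extended GCD: 73(4) + 97(-3) = 1. So 73^(-1) ≡ 4 (mod 97). Verify: 73 × 4 = 292 ≡ 1 (mod 97)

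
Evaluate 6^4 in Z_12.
6^{4} = 1296 ≡ 0 (mod 12)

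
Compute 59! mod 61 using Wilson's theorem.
(60)! = (59)! × (60) ≡ -1 mod 61. So (59)! ≡ -1 × (60)^(-1) ≡ (-1)×(-1) = 1 mod 61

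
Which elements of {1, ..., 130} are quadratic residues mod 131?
Squares in Z_131*: {1, 3, 4, 5, 7, 9, 11, 12, 13, 15, 16, 20, 21, 25, 27, 28, 33, 34, 35, 36, 38, 39, 41, 43, 44, 45, 46, 48, 49, 52, 53, 55, 58, 59, 60, 61, 62, 63, 64, 65, 74, 75, 77, 80, 81, 84, 89, 91, 94, 99, 100, 101, 102, 105, 107, 108, 109, 112, 113, 114, 117, 121, 123, 125, 129}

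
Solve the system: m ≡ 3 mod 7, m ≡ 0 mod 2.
M = 7 × 2 = 14. M₁ = 2, y₁ ≡ 4 mod 7. M₂ = 7, y₂ ≡ 1 mod 2. m = 3×2×4 + 0×7×1 ≡ 10 mod 14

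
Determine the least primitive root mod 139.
g = 2. For each prime q|138: 2^{69}≡138, 2^{46}≡96, 2^{6}≡64, none ≡ 1, so ord_139(2) = 138 and 2 is a primitive root.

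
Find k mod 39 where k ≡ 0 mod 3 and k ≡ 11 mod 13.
M = 3 × 13 = 39. M₁ = 13, y₁ ≡ 1 mod 3. M₂ = 3, y₂ ≡ 9 mod 13. k = 0×13×1 + 11×3×9 ≡ 24 mod 39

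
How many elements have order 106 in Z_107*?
Number of primitive roots mod 107 = φ(p-1) = φ(106) = 52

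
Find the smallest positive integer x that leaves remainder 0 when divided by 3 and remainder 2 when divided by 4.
M = 3 × 4 = 12. M₁ = 4, y₁ ≡ 1 mod 3. M₂ = 3, y₂ ≡ 3 mod 4. x = 0×4×1 + 2×3×3 ≡ 6 mod 12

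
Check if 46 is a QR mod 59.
By Euler's criterion: 46^{29} ≡ 1 (mod 59). Since this equals 1, 46 is a QR.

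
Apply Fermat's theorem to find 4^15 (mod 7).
By Fermat: 4^{6} ≡ 1 (mod 7). 15 = 2×6 + 3. So 4^{15} ≡ 4^{3} ≡ 1 (mod 7)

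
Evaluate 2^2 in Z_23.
2^{2} = 4 ≡ 4 mod 23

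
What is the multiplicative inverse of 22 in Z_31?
Since 31 is prime, by Fermat 22^(-1) ≡ 22^{29} ≡ 24 mod 31. Verify: 22 × 24 = 528 ≡ 1 mod 31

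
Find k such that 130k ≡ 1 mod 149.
Since 149 is prime, by Fermat 130^(-1) ≡ 130^{147} ≡ 47 mod 149. Verify: 130 × 47 = 6110 ≡ 1 mod 149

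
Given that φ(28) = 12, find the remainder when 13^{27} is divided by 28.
By Euler: 13^{12} ≡ 1 (mod 28) since gcd(13, 28) = 1. 27 = 2×12 + 3. So 13^{27} ≡ 13^{3} ≡ 13 (mod 28)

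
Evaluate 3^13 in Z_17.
By repeated squaring mod 17: 3^{1}≡3, 3^{2}≡9, 3^{4}≡13, 3^{8}≡16. Then 3^{13} = 3^{8+4+1} ≡ 16 × 13 × 3 ≡ 12 mod 17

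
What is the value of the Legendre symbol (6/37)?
(6/37) = 6^{18} mod 37 = -1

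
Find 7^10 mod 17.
By repeated squaring mod 17: 7^{1}≡7, 7^{2}≡15, 7^{4}≡4, 7^{8}≡16. Then 7^{10} = 7^{8+2} ≡ 16 × 15 ≡ 2 mod 17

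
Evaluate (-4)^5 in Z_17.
By repeated squaring mod 17: (-4)^{1}≡13, (-4)^{2}≡16, (-4)^{4}≡1. Then (-4)^{5} = (-4)^{4+1} ≡ 1 × 13 ≡ 13 mod 17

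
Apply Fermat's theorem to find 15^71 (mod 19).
By Fermat: 15^{18} ≡ 1 (mod 19). 71 = 3×18 + 17. So 15^{71} ≡ 15^{17} ≡ 14 (mod 19)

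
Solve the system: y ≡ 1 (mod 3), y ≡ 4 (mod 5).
M = 3 × 5 = 15. M₁ = 5, y₁ ≡ 2 (mod 3). M₂ = 3, y₂ ≡ 2 (mod 5). y = 1×5×2 + 4×3×2 ≡ 4 (mod 15)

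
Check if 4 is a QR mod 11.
By Euler's criterion: 4^{5} ≡ 1 (mod 11). Since this equals 1, 4 is a QR.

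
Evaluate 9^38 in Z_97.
By repeated squaring mod 97: 9^{1}≡9, 9^{2}≡81, 9^{4}≡62, 9^{8}≡61, 9^{16}≡35, 9^{32}≡61. Then 9^{38} = 9^{32+4+2} ≡ 61 × 62 × 81 ≡ 16 mod 97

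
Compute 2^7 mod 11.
By repeated squaring (mod 11): 2^{1}≡2, 2^{2}≡4, 2^{4}≡5. Then 2^{7} = 2^{4+2+1} ≡ 5 × 4 × 2 ≡ 7 (mod 11)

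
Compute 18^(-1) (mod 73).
Since 73 is prime, by Fermat 18^(-1) ≡ 18^{71} ≡ 69 (mod 73). Verify: 18 × 69 = 1242 ≡ 1 (mod 73)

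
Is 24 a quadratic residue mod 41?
By Euler's criterion: 24^{20} ≡ 40 mod 41. Since this equals -1 (≡ 40), 24 is not a QR.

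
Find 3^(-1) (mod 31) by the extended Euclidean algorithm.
Extended GCD: 3(-10) + 31(1) = 1. So 3^(-1) ≡ -10 ≡ 21 (mod 31). Verify: 3 × 21 = 63 ≡ 1 (mod 31)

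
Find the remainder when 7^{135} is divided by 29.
By Fermat: 7^{28} ≡ 1 mod 29. 135 = 4×28 + 23. So 7^{135} ≡ 7^{23} ≡ 20 mod 29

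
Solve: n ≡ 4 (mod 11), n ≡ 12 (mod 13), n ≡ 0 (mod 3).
M = 11 × 13 × 3 = 429. M₁ = 39, y₁ ≡ 2 (mod 11). M₂ = 33, y₂ ≡ 2 (mod 13). M₃ = 143, y₃ ≡ 2 (mod 3). n = 4×39×2 + 12×33×2 + 0×143×2 ≡ 246 (mod 429)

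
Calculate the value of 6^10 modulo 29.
By repeated squaring mod 29: 6^{1}≡6, 6^{2}≡7, 6^{4}≡20, 6^{8}≡23. Then 6^{10} = 6^{8+2} ≡ 23 × 7 ≡ 16 mod 29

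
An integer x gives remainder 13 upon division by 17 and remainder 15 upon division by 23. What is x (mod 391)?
M = 17 × 23 = 391. M₁ = 23, y₁ ≡ 3 (mod 17). M₂ = 17, y₂ ≡ 19 (mod 23). x = 13×23×3 + 15×17×19 ≡ 268 (mod 391)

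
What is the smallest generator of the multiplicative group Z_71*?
g = 7. Powers: [7, 49, 59, 58, 51, 2, 14, 27, ...] generates all 70 non-zero residues.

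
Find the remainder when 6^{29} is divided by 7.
By Fermat: 6^{6} ≡ 1 mod 7. 29 = 4×6 + 5. So 6^{29} ≡ 6^{5} ≡ 6 mod 7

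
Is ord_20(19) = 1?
Powers of 19 mod 20: 19^1≡19, 19^2≡1. 19^1≡19≢1, so ord ≠ 1. No, the actual order is 2.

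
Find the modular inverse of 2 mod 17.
Since 17 is prime, by Fermat 2^(-1) ≡ 2^{15} ≡ 9 (mod 17). Verify: 2 × 9 = 18 ≡ 1 (mod 17)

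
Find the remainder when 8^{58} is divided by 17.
By Fermat: 8^{16} ≡ 1 mod 17. 58 = 3×16 + 10. So 8^{58} ≡ 8^{10} ≡ 13 mod 17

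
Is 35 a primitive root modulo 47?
ord_47(35) divides 46. For each prime q|46: 35^{23}≡46, 35^{2}≡3, none ≡ 1. So 35 has order 46 and is a primitive root mod 47.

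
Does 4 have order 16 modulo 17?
4^{4} ≡ 1 (mod 17) and 4 < 16, so ord_17(4) = 4 ≠ 16 and 4 is not a primitive root.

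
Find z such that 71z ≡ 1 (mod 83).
Since 83 is prime, by Fermat 71^(-1) ≡ 71^{81} ≡ 76 (mod 83). Verify: 71 × 76 = 5396 ≡ 1 (mod 83)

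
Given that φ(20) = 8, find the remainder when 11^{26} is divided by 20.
By Euler: 11^{8} ≡ 1 mod 20 since gcd(11, 20) = 1. 26 = 3×8 + 2. So 11^{26} ≡ 11^{2} ≡ 1 mod 20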